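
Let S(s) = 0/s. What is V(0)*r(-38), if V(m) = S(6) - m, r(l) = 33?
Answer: 0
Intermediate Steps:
S(s) = 0
V(m) = -m (V(m) = 0 - m = -m)
V(0)*r(-38) = -1*0*33 = 0*33 = 0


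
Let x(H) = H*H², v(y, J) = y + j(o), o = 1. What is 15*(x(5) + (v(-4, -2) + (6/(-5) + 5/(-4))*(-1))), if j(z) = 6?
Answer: 7767/4 ≈ 1941.8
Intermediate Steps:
v(y, J) = 6 + y (v(y, J) = y + 6 = 6 + y)
x(H) = H³
15*(x(5) + (v(-4, -2) + (6/(-5) + 5/(-4))*(-1))) = 15*(5³ + ((6 - 4) + (6/(-5) + 5/(-4))*(-1))) = 15*(125 + (2 + (6*(-⅕) + 5*(-¼))*(-1))) = 15*(125 + (2 + (-6/5 - 5/4)*(-1))) = 15*(125 + (2 - 49/20*(-1))) = 15*(125 + (2 + 49/20)) = 15*(125 + 89/20) = 15*(2589/20) = 7767/4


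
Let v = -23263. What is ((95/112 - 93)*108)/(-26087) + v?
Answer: -16991854001/730436 ≈ -23263.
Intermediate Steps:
((95/112 - 93)*108)/(-26087) + v = ((95/112 - 93)*108)/(-26087) - 23263 = ((95*(1/112) - 93)*108)*(-1/26087) - 23263 = ((95/112 - 93)*108)*(-1/26087) - 23263 = -10321/112*108*(-1/26087) - 23263 = -278667/28*(-1/26087) - 23263 = 278667/730436 - 23263 = -16991854001/730436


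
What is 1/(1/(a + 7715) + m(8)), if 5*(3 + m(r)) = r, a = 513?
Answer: -41140/57591 ≈ -0.71435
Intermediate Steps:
m(r) = -3 + r/5
1/(1/(a + 7715) + m(8)) = 1/(1/(513 + 7715) + (-3 + (⅕)*8)) = 1/(1/8228 + (-3 + 8/5)) = 1/(1/8228 - 7/5) = 1/(-57591/41140) = -41140/57591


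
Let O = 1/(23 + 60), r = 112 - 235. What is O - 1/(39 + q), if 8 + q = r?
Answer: 175/7636 ≈ 0.022918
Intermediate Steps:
r = -123
q = -131 (q = -8 - 123 = -131)
O = 1/83 ≈ 0.012048
O - 1/(39 + q) = 1/83 - 1/(39 - 131) = 1/83 - 1/(-92) = 1/83 - 1*(-1/92) = 1/83 + 1/92 = 175/7636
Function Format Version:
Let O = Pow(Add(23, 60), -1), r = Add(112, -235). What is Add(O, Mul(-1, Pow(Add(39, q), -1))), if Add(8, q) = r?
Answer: Rational(175, 7636) ≈ 0.022918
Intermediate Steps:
r = -123
q = -131 (q = Add(-8, -123) = -131)
O = Rational(1, 83) (O = Pow(83, -1) = Rational(1, 83) ≈ 0.012048)
Add(O, Mul(-1, Pow(Add(39, q), -1))) = Add(Rational(1, 83), Mul(-1, Pow(Add(39, -131), -1))) = Add(Rational(1, 83), Mul(-1, Pow(-92, -1))) = Add(Rational(1, 83), Mul(-1, Rational(-1, 92))) = Add(Rational(1, 83), Rational(1, 92)) = Rational(175, 7636)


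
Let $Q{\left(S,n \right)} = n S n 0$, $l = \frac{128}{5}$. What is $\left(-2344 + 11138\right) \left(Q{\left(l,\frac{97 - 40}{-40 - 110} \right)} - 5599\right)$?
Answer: $-49237606$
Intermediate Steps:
$l = \frac{128}{5}$ ($l = 128 \cdot \frac{1}{5} = \frac{128}{5} \approx 25.6$)
$Q{\left(S,n \right)} = 0$ ($Q{\left(S,n \right)} = S n n 0 = S n^{2} \cdot 0 = 0$)
$\left(-2344 + 11138\right) \left(Q{\left(l,\frac{97 - 40}{-40 - 110} \right)} - 5599\right) = \left(-2344 + 11138\right) \left(0 - 5599\right) = 8794 \left(-5599\right) = -49237606$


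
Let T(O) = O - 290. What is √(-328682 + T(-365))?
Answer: 3*I*√36593 ≈ 573.88*I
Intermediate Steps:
T(O) = -290 + O
√(-328682 + T(-365)) = √(-328682 + (-290 - 365)) = √(-328682 - 655) = √(-329337) = 3*I*√36593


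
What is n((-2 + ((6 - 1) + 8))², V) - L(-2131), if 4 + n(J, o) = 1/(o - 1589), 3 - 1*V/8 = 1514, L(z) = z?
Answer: 29090978/13677 ≈ 2127.0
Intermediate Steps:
V = -12088 (V = 24 - 8*1514 = 24 - 12112 = -12088)
n(J, o) = -4 + 1/(-1589 + o) (n(J, o) = -4 + 1/(o - 1589) = -4 + 1/(-1589 + o))
n((-2 + ((6 - 1) + 8))², V) - L(-2131) = (6357 - 4*(-12088))/(-1589 - 12088) - 1*(-2131) = (6357 + 48352)/(-13677) + 2131 = -1/13677*54709 + 2131 = -54709/13677 + 2131 = 29090978/13677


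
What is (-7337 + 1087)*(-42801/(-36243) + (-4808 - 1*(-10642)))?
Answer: -440592631250/12081 ≈ -3.6470e+7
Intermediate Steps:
(-7337 + 1087)*(-42801/(-36243) + (-4808 - 1*(-10642))) = -6250*(-42801*(-1/36243) + (-4808 + 10642)) = -6250*(14267/12081 + 5834) = -6250*70494821/12081 = -440592631250/12081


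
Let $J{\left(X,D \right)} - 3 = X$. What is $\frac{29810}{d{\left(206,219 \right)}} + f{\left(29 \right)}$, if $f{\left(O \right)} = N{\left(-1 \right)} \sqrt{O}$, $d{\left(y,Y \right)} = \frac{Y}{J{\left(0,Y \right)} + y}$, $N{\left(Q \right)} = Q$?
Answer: $\frac{6230290}{219} - \sqrt{29} \approx 28443.0$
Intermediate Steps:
$J{\left(X,D \right)} = 3 + X$
$d{\left(y,Y \right)} = \frac{Y}{3 + y}$ ($d{\left(y,Y \right)} = \frac{Y}{\left(3 + 0\right) + y} = \frac{Y}{3 + y}$)
$f{\left(O \right)} = - \sqrt{O}$
$\frac{29810}{d{\left(206,219 \right)}} + f{\left(29 \right)} = \frac{29810}{219 \frac{1}{3 + 206}} - \sqrt{29} = \frac{29810}{219 \cdot \frac{1}{209}} - \sqrt{29} = \frac{29810}{\frac{219}{209}} - \sqrt{29} = 29810 \cdot \frac{209}{219} - \sqrt{29} = \frac{6230290}{219} - \sqrt{29}$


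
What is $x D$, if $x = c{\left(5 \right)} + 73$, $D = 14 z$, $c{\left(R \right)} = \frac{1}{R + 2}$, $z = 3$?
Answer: $3072$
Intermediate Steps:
$c{\left(R \right)} = \frac{1}{2 + R}$
$D = 42$ ($D = 14 \cdot 3 = 42$)
$x = \frac{512}{7}$ ($x = \frac{1}{2 + 5} + 73 = \frac{1}{7} + 73 = \frac{512}{7} \approx 73.143$)
$x D = \frac{512}{7} \cdot 42 = 3072$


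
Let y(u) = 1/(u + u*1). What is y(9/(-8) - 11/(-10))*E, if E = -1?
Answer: 20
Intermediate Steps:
y(u) = 1/(2*u) (y(u) = 1/(u + u) = 1/(2*u))
y(9/(-8) - 11/(-10))*E = (1/(2*(9/(-8) - 11/(-10))))*(-1) = (1/(2*(9*(-1/8) - 11*(-1/10))))*(-1) = (1/(2*(-9/8 + 11/10)))*(-1) = (1/(2*(-1/40)))*(-1) = ((1/2)*(-40))*(-1) = -20*(-1) = 20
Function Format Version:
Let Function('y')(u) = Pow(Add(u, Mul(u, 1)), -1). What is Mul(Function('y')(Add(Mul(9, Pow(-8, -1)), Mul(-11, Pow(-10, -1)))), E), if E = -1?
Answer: 20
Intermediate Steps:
Function('y')(u) = Mul(Rational(1, 2), Pow(u, -1)) (Function('y')(u) = Pow(Add(u, u), -1) = Pow(Mul(2, u), -1) = Mul(Rational(1, 2), Pow(u, -1)))
Mul(Function('y')(Add(Mul(9, Pow(-8, -1)), Mul(-11, Pow(-10, -1)))), E) = Mul(Mul(Rational(1, 2), Pow(Add(Mul(9, Pow(-8, -1)), Mul(-11, Pow(-10, -1))), -1)), -1) = Mul(Mul(Rational(1, 2), Pow(Add(Mul(9, Rational(-1, 8)), Mul(-11, Rational(-1, 10))), -1)), -1) = Mul(Mul(Rational(1, 2), Pow(Add(Rational(-9, 8), Rational(11, 10)), -1)), -1) = Mul(Mul(Rational(1, 2), Pow(Rational(-1, 40), -1)), -1) = Mul(Mul(Rational(1, 2), -40), -1) = Mul(-20, -1) = 20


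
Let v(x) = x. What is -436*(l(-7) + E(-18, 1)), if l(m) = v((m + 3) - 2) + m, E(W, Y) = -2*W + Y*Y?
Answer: -10464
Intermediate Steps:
E(W, Y) = Y² - 2*W (E(W, Y) = -2*W + Y² = Y² - 2*W)
l(m) = 1 + 2*m (l(m) = ((m + 3) - 2) + m = ((3 + m) - 2) + m = (1 + m) + m = 1 + 2*m)
-436*(l(-7) + E(-18, 1)) = -436*((1 + 2*(-7)) + (1² - 2*(-18))) = -436*((1 - 14) + (1 + 36)) = -436*(-13 + 37) = -436*24 = -10464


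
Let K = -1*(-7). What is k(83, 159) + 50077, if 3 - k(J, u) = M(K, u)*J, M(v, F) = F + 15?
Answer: 35638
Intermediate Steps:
K = 7
M(v, F) = 15 + F
k(J, u) = 3 - J*(15 + u) (k(J, u) = 3 - (15 + u)*J = 3 - J*(15 + u))
k(83, 159) + 50077 = (3 - 1*83*(15 + 159)) + 50077 = (3 - 1*83*174) + 50077 = (3 - 14442) + 50077 = -14439 + 50077 = 35638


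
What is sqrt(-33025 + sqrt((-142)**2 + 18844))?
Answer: sqrt(-33025 + 4*sqrt(2438)) ≈ 181.18*I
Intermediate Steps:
sqrt(-33025 + sqrt((-142)**2 + 18844)) = sqrt(-33025 + sqrt(20164 + 18844)) = sqrt(-33025 + sqrt(39008)) = sqrt(-33025 + 4*sqrt(2438))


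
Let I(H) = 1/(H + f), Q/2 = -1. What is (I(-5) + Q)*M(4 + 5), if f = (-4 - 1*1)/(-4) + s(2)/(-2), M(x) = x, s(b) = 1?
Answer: -342/17 ≈ -20.118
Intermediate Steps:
Q = -2 (Q = 2*(-1) = -2)
f = 3/4 (f = (-4 - 1*1)/(-4) + 1/(-2) = (-4 - 1)*(-1/4) + 1*(-1/2) = -5*(-1/4) - 1/2 = 5/4 - 1/2 = 3/4 ≈ 0.75000)
I(H) = 1/(3/4 + H) (I(H) = 1/(H + 3/4) = 1/(3/4 + H))
(I(-5) + Q)*M(4 + 5) = (4/(3 + 4*(-5)) - 2)*(4 + 5) = (4/(3 - 20) - 2)*9 = (4/(-17) - 2)*9 = (4*(-1/17) - 2)*9 = (-4/17 - 2)*9 = -38/17*9 = -342/17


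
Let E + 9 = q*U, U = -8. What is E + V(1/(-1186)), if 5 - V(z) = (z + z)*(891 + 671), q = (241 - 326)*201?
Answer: 81050430/593 ≈ 1.3668e+5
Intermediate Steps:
q = -17085 (q = -85*201 = -17085)
V(z) = 5 - 3124*z (V(z) = 5 - (z + z)*(891 + 671) = 5 - 2*z*1562 = 5 - 3124*z)
E = 136671 (E = -9 - 17085*(-8) = -9 + 136680 = 136671)
E + V(1/(-1186)) = 136671 + (5 - 3124/(-1186)) = 136671 + (5 - 3124*(-1/1186)) = 136671 + (5 + 1562/593) = 136671 + 4527/593 = 81050430/593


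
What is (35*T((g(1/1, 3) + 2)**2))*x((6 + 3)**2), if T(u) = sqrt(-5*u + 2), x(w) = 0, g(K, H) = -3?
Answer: 0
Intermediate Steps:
T(u) = sqrt(2 - 5*u)
(35*T((g(1/1, 3) + 2)**2))*x((6 + 3)**2) = (35*sqrt(2 - 5*(-3 + 2)**2))*0 = (35*sqrt(2 - 5*(-1)**2))*0 = (35*sqrt(2 - 5*1))*0 = (35*sqrt(2 - 5))*0 = (35*sqrt(-3))*0 = (35*(I*sqrt(3)))*0 = (35*I*sqrt(3))*0 = 0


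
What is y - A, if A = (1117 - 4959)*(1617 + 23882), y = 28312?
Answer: 97995470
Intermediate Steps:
A = -97967158 (A = -3842*25499 = -97967158)
y - A = 28312 - 1*(-97967158) = 28312 + 97967158 = 97995470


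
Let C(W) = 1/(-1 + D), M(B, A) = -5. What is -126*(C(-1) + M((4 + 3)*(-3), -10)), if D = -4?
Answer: 3276/5 ≈ 655.20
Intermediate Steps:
C(W) = -1/5 (C(W) = 1/(-1 - 4) = 1/(-5) = -1/5)
-126*(C(-1) + M((4 + 3)*(-3), -10)) = -126*(-1/5 - 5) = -126*(-26/5) = 3276/5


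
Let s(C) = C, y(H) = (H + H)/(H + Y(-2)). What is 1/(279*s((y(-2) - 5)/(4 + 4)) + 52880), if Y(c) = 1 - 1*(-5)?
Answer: 4/210683 ≈ 1.8986e-5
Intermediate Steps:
Y(c) = 6 (Y(c) = 1 + 5 = 6)
y(H) = 2*H/(6 + H) (y(H) = (H + H)/(H + 6) = (2*H)/(6 + H) = 2*H/(6 + H))
1/(279*s((y(-2) - 5)/(4 + 4)) + 52880) = 1/(279*((2*(-2)/(6 - 2) - 5)/(4 + 4)) + 52880) = 1/(279*((2*(-2)/4 - 5)/8) + 52880) = 1/(279*((2*(-2)*(¼) - 5)*(⅛)) + 52880) = 1/(279*((-1 - 5)*(⅛)) + 52880) = 1/(279*(-6*⅛) + 52880) = 1/(279*(-¾) + 52880) = 1/(-837/4 + 52880) = 1/(210683/4) = 4/210683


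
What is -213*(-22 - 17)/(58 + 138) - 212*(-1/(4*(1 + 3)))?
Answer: 2726/49 ≈ 55.633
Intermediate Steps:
-213*(-22 - 17)/(58 + 138) - 212*(-1/(4*(1 + 3))) = -213/(196/(-39)) - 212/(4*(-4)) = -213/(196*(-1/39)) - 212/(-16) = -213/(-196/39) - 212*(-1/16) = -213*(-39/196) + 53/4 = 8307/196 + 53/4 = 2726/49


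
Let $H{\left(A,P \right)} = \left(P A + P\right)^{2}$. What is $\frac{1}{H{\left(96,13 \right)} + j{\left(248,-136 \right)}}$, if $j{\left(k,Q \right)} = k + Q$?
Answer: $\frac{1}{1590233} \approx 6.2884 \cdot 10^{-7}$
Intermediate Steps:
$j{\left(k,Q \right)} = Q + k$
$H{\left(A,P \right)} = \left(P + A P\right)^{2}$ ($H{\left(A,P \right)} = \left(A P + P\right)^{2} = \left(P + A P\right)^{2}$)
$\frac{1}{H{\left(96,13 \right)} + j{\left(248,-136 \right)}} = \frac{1}{13^{2} \left(1 + 96\right)^{2} + \left(-136 + 248\right)} = \frac{1}{169 \cdot 97^{2} + 112} = \frac{1}{169 \cdot 9409 + 112} = \frac{1}{1590121 + 112} = \frac{1}{1590233}$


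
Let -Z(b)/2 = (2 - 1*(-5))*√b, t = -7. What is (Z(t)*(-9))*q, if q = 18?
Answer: 2268*I*√7 ≈ 6000.6*I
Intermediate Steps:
Z(b) = -14*√b (Z(b) = -2*(2 - 1*(-5))*√b = -2*(2 + 5)*√b = -14*√b)
(Z(t)*(-9))*q = (-14*I*√7*(-9))*18 = (126*I*√7)*18 = 2268*I*√7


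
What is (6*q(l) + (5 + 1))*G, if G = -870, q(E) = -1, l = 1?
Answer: 0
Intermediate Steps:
(6*q(l) + (5 + 1))*G = (6*(-1) + (5 + 1))*(-870) = (-6 + 6)*(-870) = 0*(-870) = 0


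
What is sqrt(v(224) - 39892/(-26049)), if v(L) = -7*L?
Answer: 2*I*sqrt(265731970515)/26049 ≈ 39.579*I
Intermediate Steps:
sqrt(v(224) - 39892/(-26049)) = sqrt(-7*224 - 39892/(-26049)) = sqrt(-1568 - 39892*(-1/26049)) = sqrt(-1568 + 39892/26049) = sqrt(-40804940/26049) = 2*I*sqrt(265731970515)/26049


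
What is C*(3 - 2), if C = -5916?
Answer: -5916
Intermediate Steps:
C*(3 - 2) = -5916*(3 - 2) = -5916*1 = -5916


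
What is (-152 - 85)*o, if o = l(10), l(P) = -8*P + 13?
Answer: 15879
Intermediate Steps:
l(P) = 13 - 8*P
o = -67 (o = 13 - 8*10 = 13 - 80 = -67)
(-152 - 85)*o = (-152 - 85)*(-67) = -237*(-67) = 15879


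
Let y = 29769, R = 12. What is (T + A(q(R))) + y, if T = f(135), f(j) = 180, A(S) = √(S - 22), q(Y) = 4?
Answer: 29949 + 3*I*√2 ≈ 29949.0 + 4.2426*I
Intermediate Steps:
A(S) = √(-22 + S)
T = 180
(T + A(q(R))) + y = (180 + √(-22 + 4)) + 29769 = (180 + √(-18)) + 29769 = (180 + 3*I*√2) + 29769 = 29949 + 3*I*√2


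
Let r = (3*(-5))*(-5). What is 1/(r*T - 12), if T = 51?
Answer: 1/3813 ≈ 0.00026226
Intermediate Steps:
r = 75 (r = -15*(-5) = 75)
1/(r*T - 12) = 1/(75*51 - 12) = 1/(3825 - 12) = 1/3813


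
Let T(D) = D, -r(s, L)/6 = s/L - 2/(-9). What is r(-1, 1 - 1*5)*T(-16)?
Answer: 136/3 ≈ 45.333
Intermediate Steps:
r(s, L) = -4/3 - 6*s/L (r(s, L) = -6*(s/L - 2/(-9)) = -6*(s/L - 2*(-⅑)) = -6*(s/L + 2/9) = -6*(2/9 + s/L) = -4/3 - 6*s/L)
r(-1, 1 - 1*5)*T(-16) = (-4/3 - 6*(-1)/(1 - 1*5))*(-16) = (-4/3 - 6*(-1)/(1 - 5))*(-16) = (-4/3 - 6*(-1)/(-4))*(-16) = (-4/3 - 6*(-1)*(-¼))*(-16) = (-4/3 - 3/2)*(-16) = -17/6*(-16) = 136/3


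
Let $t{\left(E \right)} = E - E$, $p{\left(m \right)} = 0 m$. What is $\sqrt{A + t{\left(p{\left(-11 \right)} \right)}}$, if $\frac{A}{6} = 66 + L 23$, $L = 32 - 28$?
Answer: $2 \sqrt{237} \approx 30.79$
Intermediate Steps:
$L = 4$ ($L = 32 - 28 = 4$)
$p{\left(m \right)} = 0$
$t{\left(E \right)} = 0$
$A = 948$ ($A = 6 \left(66 + 4 \cdot 23\right) = 6 \left(66 + 92\right) = 6 \cdot 158 = 948$)
$\sqrt{A + t{\left(p{\left(-11 \right)} \right)}} = \sqrt{948 + 0} = \sqrt{948} = 2 \sqrt{237}$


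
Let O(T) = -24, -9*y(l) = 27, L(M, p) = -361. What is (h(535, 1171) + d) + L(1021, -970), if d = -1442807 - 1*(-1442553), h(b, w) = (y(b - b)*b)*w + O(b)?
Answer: -1880094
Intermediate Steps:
y(l) = -3 (y(l) = -⅑*27 = -3)
h(b, w) = -24 - 3*b*w (h(b, w) = (-3*b)*w - 24 = -3*b*w - 24 = -24 - 3*b*w)
d = -254 (d = -1442807 + 1442553 = -254)
(h(535, 1171) + d) + L(1021, -970) = ((-24 - 3*535*1171) - 254) - 361 = ((-24 - 1879455) - 254) - 361 = (-1879479 - 254) - 361 = -1879733 - 361 = -1880094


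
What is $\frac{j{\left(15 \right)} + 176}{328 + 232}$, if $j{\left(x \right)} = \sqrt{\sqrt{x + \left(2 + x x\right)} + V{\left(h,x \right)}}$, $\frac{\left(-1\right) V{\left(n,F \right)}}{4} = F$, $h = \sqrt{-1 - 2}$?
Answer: $\frac{11}{35} + \frac{\sqrt{-60 + 11 \sqrt{2}}}{560} \approx 0.31429 + 0.011905 i$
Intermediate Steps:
$h = i \sqrt{3}$ ($h = \sqrt{-3} = i \sqrt{3} \approx 1.732 i$)
$V{\left(n,F \right)} = - 4 F$
$j{\left(x \right)} = \sqrt{\sqrt{2 + x + x^{2}} - 4 x}$ ($j{\left(x \right)} = \sqrt{\sqrt{x + \left(2 + x x\right)} - 4 x} = \sqrt{\sqrt{x + \left(2 + x^{2}\right)} - 4 x} = \sqrt{\sqrt{2 + x + x^{2}} - 4 x}$)
$\frac{j{\left(15 \right)} + 176}{328 + 232} = \frac{\sqrt{\sqrt{2 + 15 + 15^{2}} - 60} + 176}{328 + 232} = \frac{\sqrt{\sqrt{2 + 15 + 225} - 60} + 176}{560} = \left(\sqrt{\sqrt{242} - 60} + 176\right) \frac{1}{560} = \left(\sqrt{11 \sqrt{2} - 60} + 176\right) \frac{1}{560} = \left(\sqrt{-60 + 11 \sqrt{2}} + 176\right) \frac{1}{560} = \left(176 + \sqrt{-60 + 11 \sqrt{2}}\right) \frac{1}{560} = \frac{11}{35} + \frac{\sqrt{-60 + 11 \sqrt{2}}}{560}$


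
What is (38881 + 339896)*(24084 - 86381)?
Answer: -23596670769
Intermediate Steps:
(38881 + 339896)*(24084 - 86381) = 378777*(-62297) = -23596670769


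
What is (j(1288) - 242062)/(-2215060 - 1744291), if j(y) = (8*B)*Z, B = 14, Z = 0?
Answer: 242062/3959351 ≈ 0.061137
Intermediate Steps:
j(y) = 0 (j(y) = (8*14)*0 = 112*0 = 0)
(j(1288) - 242062)/(-2215060 - 1744291) = (0 - 242062)/(-2215060 - 1744291) = -242062/(-3959351) = -242062*(-1/3959351) = 242062/3959351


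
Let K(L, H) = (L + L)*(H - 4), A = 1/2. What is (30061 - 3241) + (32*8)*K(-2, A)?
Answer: 30404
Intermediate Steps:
A = ½ ≈ 0.50000
K(L, H) = 2*L*(-4 + H) (K(L, H) = (2*L)*(-4 + H) = 2*L*(-4 + H))
(30061 - 3241) + (32*8)*K(-2, A) = (30061 - 3241) + (32*8)*(2*(-2)*(-4 + ½)) = 26820 + 256*(2*(-2)*(-7/2)) = 26820 + 256*14 = 26820 + 3584 = 30404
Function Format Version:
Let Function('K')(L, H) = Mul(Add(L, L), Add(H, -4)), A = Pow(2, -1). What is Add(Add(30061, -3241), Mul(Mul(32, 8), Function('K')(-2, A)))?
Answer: 30404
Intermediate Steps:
A = Rational(1, 2) ≈ 0.50000
Function('K')(L, H) = Mul(2, L, Add(-4, H)) (Function('K')(L, H) = Mul(Mul(2, L), Add(-4, H)) = Mul(2, L, Add(-4, H)))
Add(Add(30061, -3241), Mul(Mul(32, 8), Function('K')(-2, A))) = Add(Add(30061, -3241), Mul(Mul(32, 8), Mul(2, -2, Add(-4, Rational(1, 2))))) = Add(26820, Mul(256, Mul(2, -2, Rational(-7, 2)))) = Add(26820, Mul(256, 14)) = Add(26820, 3584) = 30404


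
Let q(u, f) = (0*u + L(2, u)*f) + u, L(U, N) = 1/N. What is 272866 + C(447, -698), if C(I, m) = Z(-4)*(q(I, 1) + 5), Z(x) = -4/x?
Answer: 122173147/447 ≈ 2.7332e+5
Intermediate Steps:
L(U, N) = 1/N
q(u, f) = u + f/u (q(u, f) = (0*u + f/u) + u = (0 + f/u) + u = f/u + u = u + f/u)
C(I, m) = 5 + I + 1/I (C(I, m) = (-4/(-4))*((I + 1/I) + 5) = (-4*(-¼))*((I + 1/I) + 5) = 1*(5 + I + 1/I) = 5 + I + 1/I)
272866 + C(447, -698) = 272866 + (5 + 447 + 1/447) = 272866 + 202045/447 = 122173147/447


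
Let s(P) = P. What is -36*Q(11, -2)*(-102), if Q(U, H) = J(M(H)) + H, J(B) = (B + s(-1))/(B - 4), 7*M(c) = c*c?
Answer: -6885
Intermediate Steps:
M(c) = c²/7 (M(c) = (c*c)/7 = c²/7)
J(B) = (-1 + B)/(-4 + B) (J(B) = (B - 1)/(B - 4) = (-1 + B)/(-4 + B))
Q(U, H) = H + (-1 + H²/7)/(-4 + H²/7) (Q(U, H) = (-1 + H²/7)/(-4 + H²/7) + H = H + (-1 + H²/7)/(-4 + H²/7))
-36*Q(11, -2)*(-102) = -36*(-7 + (-2)² - 2*(-28 + (-2)²))/(-28 + (-2)²)*(-102) = -36*(-7 + 4 - 2*(-28 + 4))/(-28 + 4)*(-102) = -36*(-7 + 4 - 2*(-24))/(-24)*(-102) = -(-3)*(-7 + 4 + 48)/2*(-102) = -(-3)*45/2*(-102) = -36*(-15/8)*(-102) = (135/2)*(-102) = -6885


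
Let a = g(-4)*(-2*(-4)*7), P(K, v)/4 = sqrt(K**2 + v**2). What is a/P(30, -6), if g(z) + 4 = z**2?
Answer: 14*sqrt(26)/13 ≈ 5.4912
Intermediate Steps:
g(z) = -4 + z**2
P(K, v) = 4*sqrt(K**2 + v**2)
a = 672 (a = (-4 + (-4)**2)*(-2*(-4)*7) = (-4 + 16)*(8*7) = 12*56 = 672)
a/P(30, -6) = 672/((4*sqrt(30**2 + (-6)**2))) = 672/((4*sqrt(900 + 36))) = 672/((4*sqrt(936))) = 672/((4*(6*sqrt(26)))) = 672/((24*sqrt(26))) = 672*(sqrt(26)/624) = 14*sqrt(26)/13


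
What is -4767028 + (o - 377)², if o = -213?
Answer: -4418928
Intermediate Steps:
-4767028 + (o - 377)² = -4767028 + (-213 - 377)² = -4767028 + (-590)² = -4767028 + 348100 = -4418928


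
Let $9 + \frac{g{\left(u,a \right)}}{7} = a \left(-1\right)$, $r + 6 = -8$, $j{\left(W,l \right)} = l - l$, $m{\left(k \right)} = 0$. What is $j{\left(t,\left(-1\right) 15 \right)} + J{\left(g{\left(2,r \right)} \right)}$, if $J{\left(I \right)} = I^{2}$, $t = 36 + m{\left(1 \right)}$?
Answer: $1225$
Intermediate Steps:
$t = 36$ ($t = 36 + 0 = 36$)
$j{\left(W,l \right)} = 0$
$r = -14$ ($r = -6 - 8 = -14$)
$g{\left(u,a \right)} = -63 - 7 a$ ($g{\left(u,a \right)} = -63 + 7 a \left(-1\right) = -63 + 7 \left(- a\right) = -63 - 7 a$)
$j{\left(t,\left(-1\right) 15 \right)} + J{\left(g{\left(2,r \right)} \right)} = 0 + \left(-63 - -98\right)^{2} = 0 + \left(-63 + 98\right)^{2} = 0 + 35^{2} = 0 + 1225 = 1225$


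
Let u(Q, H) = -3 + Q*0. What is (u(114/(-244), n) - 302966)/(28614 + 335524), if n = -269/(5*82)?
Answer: -302969/364138 ≈ -0.83202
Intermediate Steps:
n = -269/410 ≈ -0.65610
u(Q, H) = -3 (u(Q, H) = -3 + 0 = -3)
(u(114/(-244), n) - 302966)/(28614 + 335524) = (-3 - 302966)/(28614 + 335524) = -302969/364138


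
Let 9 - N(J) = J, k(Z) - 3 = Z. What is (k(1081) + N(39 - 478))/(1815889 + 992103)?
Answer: 383/701998 ≈ 0.00054559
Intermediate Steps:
k(Z) = 3 + Z
N(J) = 9 - J
(k(1081) + N(39 - 478))/(1815889 + 992103) = ((3 + 1081) + (9 - (39 - 478)))/(1815889 + 992103) = (1084 + (9 - 1*(-439)))/2807992 = (1084 + (9 + 439))*(1/2807992) = (1084 + 448)*(1/2807992) = 1532*(1/2807992) = 383/701998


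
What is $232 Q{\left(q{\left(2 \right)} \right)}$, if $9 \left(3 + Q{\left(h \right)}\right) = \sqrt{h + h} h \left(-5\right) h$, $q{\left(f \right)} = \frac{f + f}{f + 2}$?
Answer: $-696 - \frac{1160 \sqrt{2}}{9} \approx -878.28$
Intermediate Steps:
$q{\left(f \right)} = \frac{2 f}{2 + f}$
$Q{\left(h \right)} = -3 - \frac{5 \sqrt{2} h^{\frac{5}{2}}}{9}$ ($Q{\left(h \right)} = -3 + \frac{\sqrt{h + h} h \left(-5\right) h}{9} = -3 + \frac{\sqrt{2 h} \left(- 5 h\right) h}{9} = -3 + \frac{\sqrt{2} \sqrt{h} \left(- 5 h\right) h}{9} = -3 + \frac{- 5 \sqrt{2} h^{\frac{3}{2}} h}{9} = -3 + \frac{\left(-5\right) \sqrt{2} h^{\frac{5}{2}}}{9} = -3 - \frac{5 \sqrt{2} h^{\frac{5}{2}}}{9}$)
$232 Q{\left(q{\left(2 \right)} \right)} = 232 \left(-3 - \frac{5 \sqrt{2} \left(2 \cdot 2 \frac{1}{2 + 2}\right)^{\frac{5}{2}}}{9}\right) = 232 \left(-3 - \frac{5 \sqrt{2} \left(2 \cdot 2 \cdot \frac{1}{4}\right)^{\frac{5}{2}}}{9}\right) = 232 \left(-3 - \frac{5 \sqrt{2} \cdot 1^{\frac{5}{2}}}{9}\right) = 232 \left(-3 - \frac{5}{9} \sqrt{2} \cdot 1\right) = 232 \left(-3 - \frac{5 \sqrt{2}}{9}\right) = -696 - \frac{1160 \sqrt{2}}{9}$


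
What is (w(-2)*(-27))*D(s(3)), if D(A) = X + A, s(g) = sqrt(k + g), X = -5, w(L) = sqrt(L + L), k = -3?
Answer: 270*I ≈ 270.0*I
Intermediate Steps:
w(L) = sqrt(2)*sqrt(L) (w(L) = sqrt(2*L) = sqrt(2)*sqrt(L))
s(g) = sqrt(-3 + g)
D(A) = -5 + A
(w(-2)*(-27))*D(s(3)) = ((sqrt(2)*sqrt(-2))*(-27))*(-5 + sqrt(-3 + 3)) = ((sqrt(2)*(I*sqrt(2)))*(-27))*(-5 + sqrt(0)) = ((2*I)*(-27))*(-5 + 0) = -54*I*(-5) = 270*I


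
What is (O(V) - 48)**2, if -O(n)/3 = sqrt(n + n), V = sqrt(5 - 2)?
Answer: 9*(16 + sqrt(2)*3**(1/4))**2 ≈ 2871.2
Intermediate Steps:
V = sqrt(3) ≈ 1.7320
O(n) = -3*sqrt(2)*sqrt(n) (O(n) = -3*sqrt(n + n) = -3*sqrt(2)*sqrt(n))
(O(V) - 48)**2 = (-3*sqrt(2)*sqrt(sqrt(3)) - 48)**2 = (-3*sqrt(2)*3**(1/4) - 48)**2 = (-48 - 3*sqrt(2)*3**(1/4))**2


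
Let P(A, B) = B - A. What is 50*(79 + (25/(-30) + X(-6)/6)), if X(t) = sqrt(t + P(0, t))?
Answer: 11725/3 + 50*I*sqrt(3)/3 ≈ 3908.3 + 28.868*I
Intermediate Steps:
X(t) = sqrt(2)*sqrt(t) (X(t) = sqrt(t + (t - 1*0)) = sqrt(t + (t + 0)) = sqrt(t + t) = sqrt(2*t) = sqrt(2)*sqrt(t))
50*(79 + (25/(-30) + X(-6)/6)) = 50*(79 + (25/(-30) + (sqrt(2)*sqrt(-6))/6)) = 50*(79 + (25*(-1/30) + (sqrt(2)*(I*sqrt(6)))*(1/6))) = 50*(79 + (-5/6 + (2*I*sqrt(3))*(1/6))) = 50*(79 + (-5/6 + I*sqrt(3)/3)) = 50*(469/6 + I*sqrt(3)/3) = 11725/3 + 50*I*sqrt(3)/3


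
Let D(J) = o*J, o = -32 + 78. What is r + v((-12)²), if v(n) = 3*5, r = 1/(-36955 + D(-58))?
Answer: 594344/39623 ≈ 15.000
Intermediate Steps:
o = 46
D(J) = 46*J
r = -1/39623 (r = 1/(-36955 + 46*(-58)) = 1/(-36955 - 2668) = 1/(-39623) = -1/39623 ≈ -2.5238e-5)
v(n) = 15
r + v((-12)²) = -1/39623 + 15 = 594344/39623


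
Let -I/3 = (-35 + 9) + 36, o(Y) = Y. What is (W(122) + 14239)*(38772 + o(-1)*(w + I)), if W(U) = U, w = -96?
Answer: 558614178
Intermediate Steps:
I = -30 (I = -3*((-35 + 9) + 36) = -3*(-26 + 36) = -3*10 = -30)
(W(122) + 14239)*(38772 + o(-1)*(w + I)) = (122 + 14239)*(38772 - (-96 - 30)) = 14361*(38772 - 1*(-126)) = 14361*(38772 + 126) = 14361*38898 = 558614178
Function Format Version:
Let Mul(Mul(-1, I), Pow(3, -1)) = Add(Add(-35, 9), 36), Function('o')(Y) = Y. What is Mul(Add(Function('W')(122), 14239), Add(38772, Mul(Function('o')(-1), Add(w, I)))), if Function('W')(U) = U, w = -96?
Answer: 558614178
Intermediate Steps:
I = -30 (I = Mul(-3, Add(Add(-35, 9), 36)) = Mul(-3, Add(-26, 36)) = Mul(-3, 10) = -30)
Mul(Add(Function('W')(122), 14239), Add(38772, Mul(Function('o')(-1), Add(w, I)))) = Mul(Add(122, 14239), Add(38772, Mul(-1, Add(-96, -30)))) = Mul(14361, Add(38772, Mul(-1, -126))) = Mul(14361, Add(38772, 126)) = Mul(14361, 38898) = 558614178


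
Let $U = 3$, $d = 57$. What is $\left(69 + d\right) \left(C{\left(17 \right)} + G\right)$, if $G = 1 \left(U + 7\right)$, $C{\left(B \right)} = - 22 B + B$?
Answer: $-43722$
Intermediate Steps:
$C{\left(B \right)} = - 21 B$
$G = 10$ ($G = 1 \left(3 + 7\right) = 1 \cdot 10 = 10$)
$\left(69 + d\right) \left(C{\left(17 \right)} + G\right) = \left(69 + 57\right) \left(\left(-21\right) 17 + 10\right) = 126 \left(-357 + 10\right) = 126 \left(-347\right) = -43722$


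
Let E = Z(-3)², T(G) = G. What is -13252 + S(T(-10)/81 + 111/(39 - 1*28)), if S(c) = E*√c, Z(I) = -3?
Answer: -13252 + √97691/11 ≈ -13224.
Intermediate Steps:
E = 9 (E = (-3)² = 9)
S(c) = 9*√c
-13252 + S(T(-10)/81 + 111/(39 - 1*28)) = -13252 + 9*√(-10/81 + 111/(39 - 1*28)) = -13252 + 9*√(-10*1/81 + 111/(39 - 28)) = -13252 + 9*√(-10/81 + 111/11) = -13252 + 9*√(8881/891) = -13252 + 9*(√97691/99) = -13252 + √97691/11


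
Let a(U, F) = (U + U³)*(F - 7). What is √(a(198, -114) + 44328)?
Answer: I*√939229062 ≈ 30647.0*I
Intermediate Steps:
a(U, F) = (-7 + F)*(U + U³) (a(U, F) = (U + U³)*(-7 + F) = (-7 + F)*(U + U³))
√(a(198, -114) + 44328) = √(198*(-7 - 114 - 7*198² - 114*198²) + 44328) = √(198*(-7 - 114 - 7*39204 - 114*39204) + 44328) = √(198*(-7 - 114 - 274428 - 4469256) + 44328) = √(198*(-4743805) + 44328) = √(-939273390 + 44328) = √(-939229062) = I*√939229062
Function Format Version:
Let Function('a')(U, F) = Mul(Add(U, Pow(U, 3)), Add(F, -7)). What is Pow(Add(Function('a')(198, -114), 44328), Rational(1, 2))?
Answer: Mul(I, Pow(939229062, Rational(1, 2))) ≈ Mul(30647., I)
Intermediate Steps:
Function('a')(U, F) = Mul(Add(-7, F), Add(U, Pow(U, 3))) (Function('a')(U, F) = Mul(Add(U, Pow(U, 3)), Add(-7, F)) = Mul(Add(-7, F), Add(U, Pow(U, 3))))
Pow(Add(Function('a')(198, -114), 44328), Rational(1, 2)) = Pow(Add(Mul(198, Add(-7, -114, Mul(-7, Pow(198, 2)), Mul(-114, Pow(198, 2)))), 44328), Rational(1, 2)) = Pow(Add(Mul(198, Add(-7, -114, Mul(-7, 39204), Mul(-114, 39204))), 44328), Rational(1, 2)) = Pow(Add(Mul(198, Add(-7, -114, -274428, -4469256)), 44328), Rational(1, 2)) = Pow(Add(Mul(198, -4743805), 44328), Rational(1, 2)) = Pow(Add(-939273390, 44328), Rational(1, 2)) = Pow(-939229062, Rational(1, 2)) = Mul(I, Pow(939229062, Rational(1, 2)))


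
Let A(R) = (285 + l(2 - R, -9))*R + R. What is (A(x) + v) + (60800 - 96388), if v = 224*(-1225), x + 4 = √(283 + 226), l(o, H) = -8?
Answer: -311100 + 278*√509 ≈ -3.0483e+5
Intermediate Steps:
x = -4 + √509 (x = -4 + √(283 + 226) = -4 + √509 ≈ 18.561)
v = -274400
A(R) = 278*R (A(R) = (285 - 8)*R + R = 277*R + R = 278*R)
(A(x) + v) + (60800 - 96388) = (278*(-4 + √509) - 274400) + (60800 - 96388) = ((-1112 + 278*√509) - 274400) - 35588 = (-275512 + 278*√509) - 35588 = -311100 + 278*√509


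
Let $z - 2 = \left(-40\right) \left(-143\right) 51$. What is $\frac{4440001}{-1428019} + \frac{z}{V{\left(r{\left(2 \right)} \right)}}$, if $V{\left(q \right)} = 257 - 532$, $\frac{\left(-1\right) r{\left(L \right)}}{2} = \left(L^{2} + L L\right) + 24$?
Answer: $- \frac{417805558993}{392705225} \approx -1063.9$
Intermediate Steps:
$z = 291722$ ($z = 2 + \left(-40\right) \left(-143\right) 51 = 2 + 5720 \cdot 51 = 2 + 291720 = 291722$)
$r{\left(L \right)} = -48 - 4 L^{2}$ ($r{\left(L \right)} = - 2 \left(\left(L^{2} + L L\right) + 24\right) = - 2 \left(\left(L^{2} + L^{2}\right) + 24\right) = - 2 \left(2 L^{2} + 24\right) = - 2 \left(24 + 2 L^{2}\right) = -48 - 4 L^{2}$)
$V{\left(q \right)} = -275$
$\frac{4440001}{-1428019} + \frac{z}{V{\left(r{\left(2 \right)} \right)}} = \frac{4440001}{-1428019} + \frac{291722}{-275} = 4440001 \left(- \frac{1}{1428019}\right) + 291722 \left(- \frac{1}{275}\right) = - \frac{4440001}{1428019} - \frac{291722}{275} = - \frac{417805558993}{392705225}$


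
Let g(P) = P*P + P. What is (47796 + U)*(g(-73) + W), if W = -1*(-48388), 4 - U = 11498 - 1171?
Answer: 2010201612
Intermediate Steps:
g(P) = P + P² (g(P) = P² + P = P + P²)
U = -10323 (U = 4 - (11498 - 1171) = 4 - 1*10327 = 4 - 10327 = -10323)
W = 48388
(47796 + U)*(g(-73) + W) = (47796 - 10323)*(-73*(1 - 73) + 48388) = 37473*(-73*(-72) + 48388) = 37473*(5256 + 48388) = 37473*53644 = 2010201612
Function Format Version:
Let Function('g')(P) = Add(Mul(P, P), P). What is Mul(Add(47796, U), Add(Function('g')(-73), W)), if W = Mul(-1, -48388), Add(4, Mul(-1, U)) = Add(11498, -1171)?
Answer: 2010201612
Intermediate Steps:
Function('g')(P) = Add(P, Pow(P, 2)) (Function('g')(P) = Add(Pow(P, 2), P) = Add(P, Pow(P, 2)))
U = -10323 (U = Add(4, Mul(-1, Add(11498, -1171))) = Add(4, Mul(-1, 10327)) = Add(4, -10327) = -10323)
W = 48388
Mul(Add(47796, U), Add(Function('g')(-73), W)) = Mul(Add(47796, -10323), Add(Mul(-73, Add(1, -73)), 48388)) = Mul(37473, Add(Mul(-73, -72), 48388)) = Mul(37473, Add(5256, 48388)) = Mul(37473, 53644) = 2010201612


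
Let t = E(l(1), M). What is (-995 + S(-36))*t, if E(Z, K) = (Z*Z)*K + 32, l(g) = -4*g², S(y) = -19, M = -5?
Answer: 48672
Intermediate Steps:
E(Z, K) = 32 + K*Z² (E(Z, K) = Z²*K + 32 = K*Z² + 32 = 32 + K*Z²)
t = -48 (t = 32 - 5*(-4*1²)² = 32 - 5*(-4*1)² = 32 - 5*(-4)² = 32 - 5*16 = 32 - 80 = -48)
(-995 + S(-36))*t = (-995 - 19)*(-48) = -1014*(-48) = 48672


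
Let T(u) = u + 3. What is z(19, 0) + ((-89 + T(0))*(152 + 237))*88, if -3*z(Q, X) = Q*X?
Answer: -2943952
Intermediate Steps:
T(u) = 3 + u
z(Q, X) = -Q*X/3
z(19, 0) + ((-89 + T(0))*(152 + 237))*88 = -1/3*19*0 + ((-89 + (3 + 0))*(152 + 237))*88 = 0 + ((-89 + 3)*389)*88 = 0 - 86*389*88 = 0 - 33454*88 = 0 - 2943952 = -2943952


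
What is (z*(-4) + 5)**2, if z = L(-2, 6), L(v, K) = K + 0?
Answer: 361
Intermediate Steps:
L(v, K) = K
z = 6
(z*(-4) + 5)**2 = (6*(-4) + 5)**2 = (-24 + 5)**2 = (-19)**2 = 361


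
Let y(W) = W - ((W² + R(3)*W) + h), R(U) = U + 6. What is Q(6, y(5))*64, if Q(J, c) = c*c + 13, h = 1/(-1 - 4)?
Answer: 6739264/25 ≈ 2.6957e+5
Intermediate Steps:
h = -⅕ (h = 1/(-5) = -⅕ ≈ -0.20000)
R(U) = 6 + U
y(W) = ⅕ - W² - 8*W (y(W) = W - ((W² + (6 + 3)*W) - ⅕) = W - ((W² + 9*W) - ⅕) = W - (-⅕ + W² + 9*W) = W + (⅕ - W² - 9*W) = ⅕ - W² - 8*W)
Q(J, c) = 13 + c² (Q(J, c) = c² + 13 = 13 + c²)
Q(6, y(5))*64 = (13 + (⅕ - 1*5² - 8*5)²)*64 = (13 + (⅕ - 1*25 - 40)²)*64 = (13 + (⅕ - 25 - 40)²)*64 = (13 + (-324/5)²)*64 = (13 + 104976/25)*64 = (105301/25)*64 = 6739264/25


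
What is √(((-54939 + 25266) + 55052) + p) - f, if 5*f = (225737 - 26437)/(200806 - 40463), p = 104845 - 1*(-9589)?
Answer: -39860/160343 + √139813 ≈ 373.67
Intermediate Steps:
p = 114434 (p = 104845 + 9589 = 114434)
f = 39860/160343 (f = ((225737 - 26437)/(200806 - 40463))/5 = (199300/160343)/5 = (199300*(1/160343))/5 = (⅕)*(199300/160343) = 39860/160343 ≈ 0.24859)
√(((-54939 + 25266) + 55052) + p) - f = √(((-54939 + 25266) + 55052) + 114434) - 1*39860/160343 = √((-29673 + 55052) + 114434) - 39860/160343 = √(25379 + 114434) - 39860/160343 = √139813 - 39860/160343 = -39860/160343 + √139813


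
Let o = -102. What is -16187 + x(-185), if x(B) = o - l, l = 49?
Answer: -16338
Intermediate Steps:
x(B) = -151 (x(B) = -102 - 1*49 = -102 - 49 = -151)
-16187 + x(-185) = -16187 - 151 = -16338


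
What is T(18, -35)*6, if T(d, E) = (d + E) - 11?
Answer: -168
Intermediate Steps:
T(d, E) = -11 + E + d (T(d, E) = (E + d) - 11 = -11 + E + d)
T(18, -35)*6 = (-11 - 35 + 18)*6 = -28*6 = -168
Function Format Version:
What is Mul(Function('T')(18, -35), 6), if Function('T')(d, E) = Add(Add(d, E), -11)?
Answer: -168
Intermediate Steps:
Function('T')(d, E) = Add(-11, E, d) (Function('T')(d, E) = Add(Add(E, d), -11) = Add(-11, E, d))
Mul(Function('T')(18, -35), 6) = Mul(Add(-11, -35, 18), 6) = Mul(-28, 6) = -168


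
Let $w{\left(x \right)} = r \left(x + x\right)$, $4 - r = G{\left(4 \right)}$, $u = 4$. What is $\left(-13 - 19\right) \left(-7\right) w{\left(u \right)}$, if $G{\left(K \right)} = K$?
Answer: $0$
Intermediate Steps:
$r = 0$ ($r = 4 - 4 = 0$)
$w{\left(x \right)} = 0$ ($w{\left(x \right)} = 0 \left(x + x\right) = 0 \cdot 2 x = 0$)
$\left(-13 - 19\right) \left(-7\right) w{\left(u \right)} = \left(-13 - 19\right) \left(-7\right) 0 = \left(-32\right) \left(-7\right) 0 = 224 \cdot 0 = 0$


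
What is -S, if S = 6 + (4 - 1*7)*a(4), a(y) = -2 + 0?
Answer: -12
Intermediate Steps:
a(y) = -2
S = 12 (S = 6 + (4 - 1*7)*(-2) = 6 + (4 - 7)*(-2) = 6 - 3*(-2) = 6 + 6 = 12)
-S = -1*12 = -12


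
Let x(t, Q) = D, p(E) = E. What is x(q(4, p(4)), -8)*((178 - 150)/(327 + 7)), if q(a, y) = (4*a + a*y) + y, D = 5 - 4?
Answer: 14/167 ≈ 0.083832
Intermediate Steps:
D = 1
q(a, y) = y + 4*a + a*y
x(t, Q) = 1
x(q(4, p(4)), -8)*((178 - 150)/(327 + 7)) = 1*((178 - 150)/(327 + 7)) = 1*(28/334) = 1*(28*(1/334)) = 1*(14/167) = 14/167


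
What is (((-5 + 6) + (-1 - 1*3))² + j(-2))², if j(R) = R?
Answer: 49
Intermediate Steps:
(((-5 + 6) + (-1 - 1*3))² + j(-2))² = (((-5 + 6) + (-1 - 1*3))² - 2)² = ((1 + (-1 - 3))² - 2)² = ((1 - 4)² - 2)² = ((-3)² - 2)² = (9 - 2)² = 7² = 49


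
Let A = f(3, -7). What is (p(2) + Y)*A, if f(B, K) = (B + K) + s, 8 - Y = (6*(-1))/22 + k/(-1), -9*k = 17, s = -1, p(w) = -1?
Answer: -2665/99 ≈ -26.919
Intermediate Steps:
k = -17/9 (k = -⅑*17 = -17/9 ≈ -1.8889)
Y = 632/99 (Y = 8 - ((6*(-1))/22 - 17/9/(-1)) = 8 - (-6*1/22 - 17/9*(-1)) = 8 - (-3/11 + 17/9) = 8 - 1*160/99 = 8 - 160/99 = 632/99 ≈ 6.3838)
f(B, K) = -1 + B + K (f(B, K) = (B + K) - 1 = -1 + B + K)
A = -5 (A = -1 + 3 - 7 = -5)
(p(2) + Y)*A = (-1 + 632/99)*(-5) = (533/99)*(-5) = -2665/99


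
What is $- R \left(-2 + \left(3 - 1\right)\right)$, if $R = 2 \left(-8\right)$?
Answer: $0$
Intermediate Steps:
$R = -16$
$- R \left(-2 + \left(3 - 1\right)\right) = - \left(-16\right) \left(-2 + \left(3 - 1\right)\right) = - \left(-16\right) \left(-2 + 2\right) = - \left(-16\right) 0 = \left(-1\right) 0 = 0$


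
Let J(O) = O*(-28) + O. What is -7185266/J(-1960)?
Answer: -3592633/26460 ≈ -135.78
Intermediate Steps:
J(O) = -27*O (J(O) = -28*O + O = -27*O)
-7185266/J(-1960) = -7185266/((-27*(-1960))) = -7185266/52920 = -7185266*1/52920 = -3592633/26460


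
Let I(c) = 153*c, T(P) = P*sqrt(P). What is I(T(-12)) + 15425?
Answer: 15425 - 3672*I*sqrt(3) ≈ 15425.0 - 6360.1*I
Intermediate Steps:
T(P) = P**(3/2)
I(T(-12)) + 15425 = 153*(-12)**(3/2) + 15425 = 153*(-24*I*sqrt(3)) + 15425 = -3672*I*sqrt(3) + 15425 = 15425 - 3672*I*sqrt(3)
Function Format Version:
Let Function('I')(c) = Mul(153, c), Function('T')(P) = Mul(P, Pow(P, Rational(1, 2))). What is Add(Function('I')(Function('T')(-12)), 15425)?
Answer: Add(15425, Mul(-3672, I, Pow(3, Rational(1, 2)))) ≈ Add(15425., Mul(-6360.1, I))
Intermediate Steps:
Function('T')(P) = Pow(P, Rational(3, 2))
Add(Function('I')(Function('T')(-12)), 15425) = Add(Mul(153, Pow(-12, Rational(3, 2))), 15425) = Add(Mul(153, Mul(-24, I, Pow(3, Rational(1, 2)))), 15425) = Add(Mul(-3672, I, Pow(3, Rational(1, 2))), 15425) = Add(15425, Mul(-3672, I, Pow(3, Rational(1, 2))))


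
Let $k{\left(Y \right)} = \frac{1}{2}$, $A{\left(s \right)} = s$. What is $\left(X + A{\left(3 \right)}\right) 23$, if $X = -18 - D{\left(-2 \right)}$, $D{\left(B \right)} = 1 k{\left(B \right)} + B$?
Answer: $- \frac{621}{2} \approx -310.5$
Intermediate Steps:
$k{\left(Y \right)} = \frac{1}{2}$
$D{\left(B \right)} = \frac{1}{2} + B$ ($D{\left(B \right)} = 1 \cdot \frac{1}{2} + B = \frac{1}{2} + B$)
$X = - \frac{33}{2}$ ($X = -18 - \left(\frac{1}{2} - 2\right) = -18 - - \frac{3}{2} = -18 + \frac{3}{2} = - \frac{33}{2} \approx -16.5$)
$\left(X + A{\left(3 \right)}\right) 23 = \left(- \frac{33}{2} + 3\right) 23 = \left(- \frac{27}{2}\right) 23 = - \frac{621}{2}$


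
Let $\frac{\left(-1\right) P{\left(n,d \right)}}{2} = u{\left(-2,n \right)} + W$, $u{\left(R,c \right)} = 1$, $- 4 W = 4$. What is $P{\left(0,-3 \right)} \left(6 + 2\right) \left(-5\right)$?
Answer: $0$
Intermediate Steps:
$W = -1$ ($W = \left(- \frac{1}{4}\right) 4 = -1$)
$P{\left(n,d \right)} = 0$ ($P{\left(n,d \right)} = - 2 \left(1 - 1\right) = \left(-2\right) 0 = 0$)
$P{\left(0,-3 \right)} \left(6 + 2\right) \left(-5\right) = 0 \left(6 + 2\right) \left(-5\right) = 0 \cdot 8 \left(-5\right) = 0 \left(-5\right) = 0$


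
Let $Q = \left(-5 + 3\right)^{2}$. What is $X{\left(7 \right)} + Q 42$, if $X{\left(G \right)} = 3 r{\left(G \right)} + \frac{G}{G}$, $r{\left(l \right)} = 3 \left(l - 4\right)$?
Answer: $196$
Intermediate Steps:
$r{\left(l \right)} = -12 + 3 l$ ($r{\left(l \right)} = 3 \left(-4 + l\right) = -12 + 3 l$)
$Q = 4$ ($Q = \left(-2\right)^{2} = 4$)
$X{\left(G \right)} = -35 + 9 G$ ($X{\left(G \right)} = 3 \left(-12 + 3 G\right) + \frac{G}{G} = \left(-36 + 9 G\right) + 1 = -35 + 9 G$)
$X{\left(7 \right)} + Q 42 = \left(-35 + 9 \cdot 7\right) + 4 \cdot 42 = \left(-35 + 63\right) + 168 = 28 + 168 = 196$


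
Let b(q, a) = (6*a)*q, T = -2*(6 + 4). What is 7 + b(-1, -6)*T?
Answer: -713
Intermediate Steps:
T = -20 (T = -2*10 = -20)
b(q, a) = 6*a*q
7 + b(-1, -6)*T = 7 + (6*(-6)*(-1))*(-20) = 7 + 36*(-20) = 7 - 720 = -713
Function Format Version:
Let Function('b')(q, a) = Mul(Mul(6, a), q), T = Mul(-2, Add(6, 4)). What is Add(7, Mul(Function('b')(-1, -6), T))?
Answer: -713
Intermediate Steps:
T = -20 (T = Mul(-2, 10) = -20)
Function('b')(q, a) = Mul(6, a, q)
Add(7, Mul(Function('b')(-1, -6), T)) = Add(7, Mul(Mul(6, -6, -1), -20)) = Add(7, Mul(36, -20)) = Add(7, -720) = -713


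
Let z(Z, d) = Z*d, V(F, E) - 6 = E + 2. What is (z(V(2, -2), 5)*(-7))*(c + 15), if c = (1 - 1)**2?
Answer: -3150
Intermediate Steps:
V(F, E) = 8 + E (V(F, E) = 6 + (E + 2) = 6 + (2 + E) = 8 + E)
c = 0 (c = 0**2 = 0)
(z(V(2, -2), 5)*(-7))*(c + 15) = (((8 - 2)*5)*(-7))*(0 + 15) = ((6*5)*(-7))*15 = (30*(-7))*15 = -210*15 = -3150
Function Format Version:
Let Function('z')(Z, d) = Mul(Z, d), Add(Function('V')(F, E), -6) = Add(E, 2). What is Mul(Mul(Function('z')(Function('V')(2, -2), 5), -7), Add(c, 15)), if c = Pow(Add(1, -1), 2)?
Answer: -3150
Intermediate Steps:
Function('V')(F, E) = Add(8, E) (Function('V')(F, E) = Add(6, Add(E, 2)) = Add(6, Add(2, E)) = Add(8, E))
c = 0 (c = Pow(0, 2) = 0)
Mul(Mul(Function('z')(Function('V')(2, -2), 5), -7), Add(c, 15)) = Mul(Mul(Mul(Add(8, -2), 5), -7), Add(0, 15)) = Mul(Mul(Mul(6, 5), -7), 15) = Mul(Mul(30, -7), 15) = Mul(-210, 15) = -3150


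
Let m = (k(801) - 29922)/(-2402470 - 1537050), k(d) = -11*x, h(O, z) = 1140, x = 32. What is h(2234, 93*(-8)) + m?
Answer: 2245541537/1969760 ≈ 1140.0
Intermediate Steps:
k(d) = -352 (k(d) = -11*32 = -352)
m = 15137/1969760 (m = (-352 - 29922)/(-2402470 - 1537050) = -30274/(-3939520) = -30274*(-1/3939520) = 15137/1969760 ≈ 0.0076847)
h(2234, 93*(-8)) + m = 1140 + 15137/1969760 = 2245541537/1969760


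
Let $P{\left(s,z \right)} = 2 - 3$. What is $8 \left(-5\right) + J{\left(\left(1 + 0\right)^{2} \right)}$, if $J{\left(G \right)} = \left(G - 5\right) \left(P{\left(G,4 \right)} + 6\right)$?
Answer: $-60$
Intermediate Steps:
$P{\left(s,z \right)} = -1$ ($P{\left(s,z \right)} = 2 - 3 = -1$)
$J{\left(G \right)} = -25 + 5 G$ ($J{\left(G \right)} = \left(G - 5\right) \left(-1 + 6\right) = \left(-5 + G\right) 5 = -25 + 5 G$)
$8 \left(-5\right) + J{\left(\left(1 + 0\right)^{2} \right)} = 8 \left(-5\right) - \left(25 - 5 \left(1 + 0\right)^{2}\right) = -40 - \left(25 - 5 \cdot 1^{2}\right) = -40 + \left(-25 + 5 \cdot 1\right) = -40 + \left(-25 + 5\right) = -40 - 20 = -60$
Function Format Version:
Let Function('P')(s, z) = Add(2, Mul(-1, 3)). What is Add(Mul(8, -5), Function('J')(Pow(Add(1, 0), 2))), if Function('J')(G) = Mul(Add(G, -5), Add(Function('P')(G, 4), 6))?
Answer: -60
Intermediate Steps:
Function('P')(s, z) = -1 (Function('P')(s, z) = Add(2, -3) = -1)
Function('J')(G) = Add(-25, Mul(5, G)) (Function('J')(G) = Mul(Add(G, -5), Add(-1, 6)) = Mul(Add(-5, G), 5) = Add(-25, Mul(5, G)))
Add(Mul(8, -5), Function('J')(Pow(Add(1, 0), 2))) = Add(Mul(8, -5), Add(-25, Mul(5, Pow(Add(1, 0), 2)))) = Add(-40, Add(-25, Mul(5, Pow(1, 2)))) = Add(-40, Add(-25, Mul(5, 1))) = Add(-40, Add(-25, 5)) = Add(-40, -20) = -60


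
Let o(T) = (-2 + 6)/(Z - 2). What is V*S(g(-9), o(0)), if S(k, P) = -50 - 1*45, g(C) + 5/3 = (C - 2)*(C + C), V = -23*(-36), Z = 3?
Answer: -78660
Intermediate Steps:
o(T) = 4 (o(T) = (-2 + 6)/(3 - 2) = 4/1 = 4*1 = 4)
V = 828
g(C) = -5/3 + 2*C*(-2 + C) (g(C) = -5/3 + (C - 2)*(C + C) = -5/3 + (-2 + C)*(2*C) = -5/3 + 2*C*(-2 + C))
S(k, P) = -95 (S(k, P) = -50 - 45 = -95)
V*S(g(-9), o(0)) = 828*(-95) = -78660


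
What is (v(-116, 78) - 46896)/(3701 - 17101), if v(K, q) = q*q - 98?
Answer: 4091/1340 ≈ 3.0530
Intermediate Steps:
v(K, q) = -98 + q² (v(K, q) = q² - 98 = -98 + q²)
(v(-116, 78) - 46896)/(3701 - 17101) = ((-98 + 78²) - 46896)/(3701 - 17101) = ((-98 + 6084) - 46896)/(-13400) = (5986 - 46896)*(-1/13400) = -40910*(-1/13400) = 4091/1340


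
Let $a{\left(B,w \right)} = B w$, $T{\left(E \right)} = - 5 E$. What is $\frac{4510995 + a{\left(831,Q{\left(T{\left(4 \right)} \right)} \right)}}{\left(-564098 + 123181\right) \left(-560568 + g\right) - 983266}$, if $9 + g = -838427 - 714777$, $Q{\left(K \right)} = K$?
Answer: $\frac{4494375}{932000993911} \approx 4.8223 \cdot 10^{-6}$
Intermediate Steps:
$g = -1553213$ ($g = -9 - 1553204 = -1553213$)
$\frac{4510995 + a{\left(831,Q{\left(T{\left(4 \right)} \right)} \right)}}{\left(-564098 + 123181\right) \left(-560568 + g\right) - 983266} = \frac{4510995 + 831 \left(\left(-5\right) 4\right)}{\left(-564098 + 123181\right) \left(-560568 - 1553213\right) - 983266} = \frac{4510995 + 831 \left(-20\right)}{\left(-440917\right) \left(-2113781\right) - 983266} = \frac{4510995 - 16620}{932001977177 - 983266} = \frac{4494375}{932000993911}$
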